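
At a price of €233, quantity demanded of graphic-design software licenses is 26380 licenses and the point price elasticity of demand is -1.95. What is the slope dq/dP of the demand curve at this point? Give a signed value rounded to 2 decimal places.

-220.78

Ed = (dq/dP)·(P/q) ⇒ dq/dP = Ed·q/P = (-1.95)·26380/233 = -220.7768…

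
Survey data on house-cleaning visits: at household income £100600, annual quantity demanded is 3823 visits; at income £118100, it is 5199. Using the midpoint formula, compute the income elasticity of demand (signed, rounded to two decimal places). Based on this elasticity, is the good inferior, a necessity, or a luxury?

1.91; luxury

%ΔQ = (5199 − 3823)/[( 3823 + 5199)/2] = 1376/4511 = 0.305032…
%ΔIncome = (118100 − 100600)/[( 100600 + 118100)/2] = 17500/109350 = 0.160036…
E_income = (1376/4511) / (17500/109350) = 1.9060…
E_income > 1 ⇒ normal good, luxury.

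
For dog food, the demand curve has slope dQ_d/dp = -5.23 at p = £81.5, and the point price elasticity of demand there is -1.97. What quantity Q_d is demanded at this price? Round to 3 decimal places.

216.368

Ed = (dQ_d/dp)·(p/Q_d) ⇒ Q_d = (dQ_d/dp)·p/Ed = (-5.23)·81.5/(-1.97) = 216.36802…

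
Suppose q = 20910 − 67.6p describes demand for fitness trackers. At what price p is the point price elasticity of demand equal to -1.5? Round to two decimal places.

185.59

Ed = −67.6p/(20910 − 67.6p). Set this equal to -1.5:
67.6p = 1.5·(20910 − 67.6p) ⇒ 67.6p(1 + 1.5) = 1.5·20910
p = 1.5·20910 / (67.6·2.5) = 185.5917…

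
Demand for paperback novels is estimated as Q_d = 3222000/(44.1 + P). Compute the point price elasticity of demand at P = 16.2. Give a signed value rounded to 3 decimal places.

dQ_d/dP = −3222000/(44.1 + P)² = -886.117. At P = 16.2, Q_d = 53432.8.
Ed = (dQ_d/dP)·(P/Q_d) = (-886.117) × (16.2/53432.8) = -0.26865…

-0.269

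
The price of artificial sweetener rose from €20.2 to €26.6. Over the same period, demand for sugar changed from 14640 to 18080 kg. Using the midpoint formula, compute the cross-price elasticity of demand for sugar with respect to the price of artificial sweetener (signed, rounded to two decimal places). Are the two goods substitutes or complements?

0.77; substitutes

%ΔQ_{sugar} = (18080 − 14640)/avg = 3440/16360 = 0.210268…
%ΔP_{artificial sweetener} = (26.6 − 20.2)/avg = 6.4/23.4 = 0.273504…
E_cross = (3440/16360) / (6.4/23.4) = 0.7687…
E_cross > 0 ⇒ the goods are substitutes.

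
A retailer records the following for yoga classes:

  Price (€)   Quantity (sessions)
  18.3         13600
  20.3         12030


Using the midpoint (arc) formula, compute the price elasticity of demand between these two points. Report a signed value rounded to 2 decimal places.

-1.18

%ΔQ = (12030 − 13600) / [(13600 + 12030)/2] = -1570/12815 = -0.122512…
%ΔP = (20.3 − 18.3) / [(18.3 + 20.3)/2] = 2/19.3 = 0.103626…
Arc Ed = %ΔQ / %ΔP = (-1570/12815) / (2/19.3) = -1.1822…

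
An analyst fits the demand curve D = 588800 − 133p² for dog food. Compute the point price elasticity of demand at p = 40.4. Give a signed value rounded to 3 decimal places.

-1.168

dD/dp = −2·133·p = -10746.4. At p = 40.4, D = 371722.72.
Ed = (dD/dp)·(p/D) = (-10746.4) × (40.4/371722.72) = -1.16795…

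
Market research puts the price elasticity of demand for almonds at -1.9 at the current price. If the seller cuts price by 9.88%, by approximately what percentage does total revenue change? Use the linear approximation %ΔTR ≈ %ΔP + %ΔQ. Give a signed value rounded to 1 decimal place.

%ΔQ ≈ Ed × %ΔP = (-1.9) × (-9.88%) = +18.7720%
%ΔTR ≈ %ΔP + %ΔQ = (-9.88%) + (+18.7720%) = +8.8920%

+8.9%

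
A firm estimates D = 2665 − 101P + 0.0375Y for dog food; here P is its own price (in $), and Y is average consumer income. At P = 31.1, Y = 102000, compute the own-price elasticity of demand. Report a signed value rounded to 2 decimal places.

At the given values, D = 2665 − 101(31.1) + 0.0375(102000) = 3348.9.
∂D/∂P = −101.
E = (-101) × (31.1/3348.9) = -0.9379…

-0.94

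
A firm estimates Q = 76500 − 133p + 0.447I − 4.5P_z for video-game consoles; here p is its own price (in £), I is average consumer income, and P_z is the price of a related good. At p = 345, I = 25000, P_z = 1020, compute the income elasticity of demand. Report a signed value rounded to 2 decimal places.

At the given values, Q = 76500 − 133(345) + 0.447(25000) − 4.5(1020) = 37200.
∂Q/∂I = 0.447.
E = (0.447) × (25000/37200) = 0.3004…

0.30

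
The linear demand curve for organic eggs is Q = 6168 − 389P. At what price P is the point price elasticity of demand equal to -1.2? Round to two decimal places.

Ed = −389P/(6168 − 389P). Set this equal to -1.2:
389P = 1.2·(6168 − 389P) ⇒ 389P(1 + 1.2) = 1.2·6168
P = 1.2·6168 / (389·2.2) = 8.6487…

8.65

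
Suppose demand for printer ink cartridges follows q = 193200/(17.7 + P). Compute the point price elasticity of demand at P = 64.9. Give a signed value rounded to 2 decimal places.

dq/dP = −193200/(17.7 + P)² = -28.317. At P = 64.9, q = 2338.98.
Ed = (dq/dP)·(P/q) = (-28.317) × (64.9/2338.98) = -0.7857…

-0.79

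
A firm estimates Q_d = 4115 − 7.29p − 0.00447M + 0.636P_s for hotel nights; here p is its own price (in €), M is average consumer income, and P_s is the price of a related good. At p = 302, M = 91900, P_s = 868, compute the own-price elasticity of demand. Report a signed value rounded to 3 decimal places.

At the given values, Q_d = 4115 − 7.29(302) − 0.00447(91900) + 0.636(868) = 2054.675.
∂Q_d/∂p = −7.29.
E = (-7.29) × (302/2054.675) = -1.07149…

-1.071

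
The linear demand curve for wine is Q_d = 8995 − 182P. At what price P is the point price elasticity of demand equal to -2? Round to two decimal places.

Ed = −182P/(8995 − 182P). Set this equal to -2:
182P = 2·(8995 − 182P) ⇒ 182P(1 + 2) = 2·8995
P = 2·8995 / (182·3) = 32.9487…

32.95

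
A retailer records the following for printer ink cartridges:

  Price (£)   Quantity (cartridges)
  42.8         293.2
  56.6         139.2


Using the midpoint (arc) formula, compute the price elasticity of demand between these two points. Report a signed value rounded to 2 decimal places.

%ΔQ = (139.2 − 293.2) / [(293.2 + 139.2)/2] = -154/216.2 = -0.712303…
%ΔP = (56.6 − 42.8) / [(42.8 + 56.6)/2] = 13.8/49.7 = 0.277665…
Arc Ed = %ΔQ / %ΔP = (-154/216.2) / (13.8/49.7) = -2.5653…

-2.57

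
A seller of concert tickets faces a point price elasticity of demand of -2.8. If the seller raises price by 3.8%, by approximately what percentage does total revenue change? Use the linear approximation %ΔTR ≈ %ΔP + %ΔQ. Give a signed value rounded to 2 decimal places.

%ΔQ ≈ Ed × %ΔP = (-2.8) × (+3.8%) = -10.6400%
%ΔTR ≈ %ΔP + %ΔQ = (+3.8%) + (-10.6400%) = -6.8400%

-6.84%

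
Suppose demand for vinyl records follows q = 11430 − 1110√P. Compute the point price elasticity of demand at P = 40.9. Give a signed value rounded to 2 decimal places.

-0.82

dq/dP = −1110/(2√P) = -86.7823. At P = 40.9, q = 4331.21.
Ed = (dq/dP)·(P/q) = (-86.7823) × (40.9/4331.21) = -0.8194…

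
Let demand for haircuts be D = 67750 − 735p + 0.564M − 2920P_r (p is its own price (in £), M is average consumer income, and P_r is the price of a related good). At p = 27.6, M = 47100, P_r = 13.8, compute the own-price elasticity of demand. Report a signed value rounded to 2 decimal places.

-0.60

At the given values, D = 67750 − 735(27.6) + 0.564(47100) − 2920(13.8) = 33732.4.
∂D/∂p = −735.
E = (-735) × (27.6/33732.4) = -0.6013…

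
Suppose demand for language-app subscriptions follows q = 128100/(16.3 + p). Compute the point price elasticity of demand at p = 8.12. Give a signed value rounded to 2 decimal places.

dq/dp = −128100/(16.3 + p)² = -214.812. At p = 8.12, q = 5245.7.
Ed = (dq/dp)·(p/q) = (-214.812) × (8.12/5245.7) = -0.3325…

-0.33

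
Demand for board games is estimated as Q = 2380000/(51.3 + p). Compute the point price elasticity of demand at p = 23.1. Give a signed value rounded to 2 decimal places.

-0.31

dQ/dp = −2380000/(51.3 + p)² = -429.963. At p = 23.1, Q = 31989.2.
Ed = (dQ/dp)·(p/Q) = (-429.963) × (23.1/31989.2) = -0.3104…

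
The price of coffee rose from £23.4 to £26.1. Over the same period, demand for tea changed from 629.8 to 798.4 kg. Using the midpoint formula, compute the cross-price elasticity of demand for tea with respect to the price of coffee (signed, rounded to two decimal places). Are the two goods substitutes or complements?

%ΔQ_{tea} = (798.4 − 629.8)/avg = 168.6/714.1 = 0.236101…
%ΔP_{coffee} = (26.1 − 23.4)/avg = 2.7/24.75 = 0.109090…
E_cross = (168.6/714.1) / (2.7/24.75) = 2.1642…
E_cross > 0 ⇒ the goods are substitutes.

2.16; substitutes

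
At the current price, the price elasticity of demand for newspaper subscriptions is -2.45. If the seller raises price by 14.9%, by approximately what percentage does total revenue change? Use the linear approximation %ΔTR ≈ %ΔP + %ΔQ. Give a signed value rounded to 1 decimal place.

%ΔQ ≈ Ed × %ΔP = (-2.45) × (+14.9%) = -36.5050%
%ΔTR ≈ %ΔP + %ΔQ = (+14.9%) + (-36.5050%) = -21.6050%

-21.6%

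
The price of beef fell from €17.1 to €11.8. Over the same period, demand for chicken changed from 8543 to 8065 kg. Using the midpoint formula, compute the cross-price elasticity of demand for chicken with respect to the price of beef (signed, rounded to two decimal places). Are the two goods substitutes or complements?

0.16; substitutes

%ΔQ_{chicken} = (8065 − 8543)/avg = -478/8304 = -0.057562…
%ΔP_{beef} = (11.8 − 17.1)/avg = -5.3/14.45 = -0.366782…
E_cross = (-478/8304) / (-5.3/14.45) = 0.1569…
E_cross > 0 ⇒ the goods are substitutes.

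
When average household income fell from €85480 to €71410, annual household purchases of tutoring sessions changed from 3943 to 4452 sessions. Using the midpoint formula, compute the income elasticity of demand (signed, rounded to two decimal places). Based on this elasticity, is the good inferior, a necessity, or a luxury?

%ΔQ = (4452 − 3943)/[( 3943 + 4452)/2] = 509/4197.5 = 0.121262…
%ΔIncome = (71410 − 85480)/[( 85480 + 71410)/2] = -14070/78445 = -0.179361…
E_income = (509/4197.5) / (-14070/78445) = -0.6760…
E_income < 0 ⇒ inferior good.

-0.68; inferior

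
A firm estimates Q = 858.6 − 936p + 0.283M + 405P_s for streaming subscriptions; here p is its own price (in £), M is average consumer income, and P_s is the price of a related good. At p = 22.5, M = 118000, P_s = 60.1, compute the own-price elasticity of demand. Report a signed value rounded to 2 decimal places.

-0.56

At the given values, Q = 858.6 − 936(22.5) + 0.283(118000) + 405(60.1) = 37533.1.
∂Q/∂p = −936.
E = (-936) × (22.5/37533.1) = -0.5611…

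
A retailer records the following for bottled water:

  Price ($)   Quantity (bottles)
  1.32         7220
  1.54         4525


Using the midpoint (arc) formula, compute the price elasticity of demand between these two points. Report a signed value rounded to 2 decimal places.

%ΔQ = (4525 − 7220) / [(7220 + 4525)/2] = -2695/5872.5 = -0.458918…
%ΔP = (1.54 − 1.32) / [(1.32 + 1.54)/2] = 0.22/1.43 = 0.153846…
Arc Ed = %ΔQ / %ΔP = (-2695/5872.5) / (0.22/1.43) = -2.9829…

-2.98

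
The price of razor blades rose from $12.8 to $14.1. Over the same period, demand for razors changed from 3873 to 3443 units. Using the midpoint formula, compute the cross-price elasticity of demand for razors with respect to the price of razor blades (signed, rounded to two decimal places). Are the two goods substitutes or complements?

-1.22; complements

%ΔQ_{razors} = (3443 − 3873)/avg = -430/3658 = -0.117550…
%ΔP_{razor blades} = (14.1 − 12.8)/avg = 1.3/13.45 = 0.096654…
E_cross = (-430/3658) / (1.3/13.45) = -1.2161…
E_cross < 0 ⇒ the goods are complements.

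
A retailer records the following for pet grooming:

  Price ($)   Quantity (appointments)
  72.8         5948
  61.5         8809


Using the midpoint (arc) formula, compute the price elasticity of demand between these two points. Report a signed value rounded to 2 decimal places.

%ΔQ = (8809 − 5948) / [(5948 + 8809)/2] = 2861/7378.5 = 0.387748…
%ΔP = (61.5 − 72.8) / [(72.8 + 61.5)/2] = -11.3/67.15 = -0.168279…
Arc Ed = %ΔQ / %ΔP = (2861/7378.5) / (-11.3/67.15) = -2.3041…

-2.30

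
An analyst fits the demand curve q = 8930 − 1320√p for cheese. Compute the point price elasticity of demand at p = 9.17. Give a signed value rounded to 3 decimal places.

-0.405

dq/dp = −1320/(2√p) = -217.951. At p = 9.17, q = 4932.77.
Ed = (dq/dp)·(p/q) = (-217.951) × (9.17/4932.77) = -0.40517…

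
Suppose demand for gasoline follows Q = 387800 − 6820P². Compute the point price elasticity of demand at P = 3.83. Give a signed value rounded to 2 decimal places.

-0.70

dQ/dP = −2·6820·P = -52241.2. At P = 3.83, Q = 287758.102.
Ed = (dQ/dP)·(P/Q) = (-52241.2) × (3.83/287758.102) = -0.6953…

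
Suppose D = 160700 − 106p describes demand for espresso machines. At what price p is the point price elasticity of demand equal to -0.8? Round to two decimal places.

Ed = −106p/(160700 − 106p). Set this equal to -0.8:
106p = 0.8·(160700 − 106p) ⇒ 106p(1 + 0.8) = 0.8·160700
p = 0.8·160700 / (106·1.8) = 673.7945…

673.79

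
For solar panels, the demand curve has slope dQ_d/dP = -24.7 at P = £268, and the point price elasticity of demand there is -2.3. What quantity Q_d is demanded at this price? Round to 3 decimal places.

Ed = (dQ_d/dP)·(P/Q_d) ⇒ Q_d = (dQ_d/dP)·P/Ed = (-24.7)·268/(-2.3) = 2878.08695…

2878.087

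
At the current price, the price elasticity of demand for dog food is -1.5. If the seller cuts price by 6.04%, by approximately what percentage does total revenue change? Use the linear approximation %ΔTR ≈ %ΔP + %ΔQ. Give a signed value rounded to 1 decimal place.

+3.0%

%ΔQ ≈ Ed × %ΔP = (-1.5) × (-6.04%) = +9.0600%
%ΔTR ≈ %ΔP + %ΔQ = (-6.04%) + (+9.0600%) = +3.0200%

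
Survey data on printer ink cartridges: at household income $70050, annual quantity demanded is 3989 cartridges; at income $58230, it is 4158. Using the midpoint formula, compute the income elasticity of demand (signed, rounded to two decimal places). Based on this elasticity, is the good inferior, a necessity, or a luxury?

-0.23; inferior

%ΔQ = (4158 − 3989)/[( 3989 + 4158)/2] = 169/4073.5 = 0.041487…
%ΔIncome = (58230 − 70050)/[( 70050 + 58230)/2] = -11820/64140 = -0.184284…
E_income = (169/4073.5) / (-11820/64140) = -0.2251…
E_income < 0 ⇒ inferior good.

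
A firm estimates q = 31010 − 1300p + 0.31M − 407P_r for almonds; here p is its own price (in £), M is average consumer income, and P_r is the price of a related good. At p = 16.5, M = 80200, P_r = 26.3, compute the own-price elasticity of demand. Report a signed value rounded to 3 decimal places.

At the given values, q = 31010 − 1300(16.5) + 0.31(80200) − 407(26.3) = 23717.9.
∂q/∂p = −1300.
E = (-1300) × (16.5/23717.9) = -0.90438…

-0.904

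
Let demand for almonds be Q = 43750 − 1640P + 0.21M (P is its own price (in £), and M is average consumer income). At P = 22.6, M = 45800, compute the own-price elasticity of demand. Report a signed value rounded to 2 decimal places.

At the given values, Q = 43750 − 1640(22.6) + 0.21(45800) = 16304.
∂Q/∂P = −1640.
E = (-1640) × (22.6/16304) = -2.2733…

-2.27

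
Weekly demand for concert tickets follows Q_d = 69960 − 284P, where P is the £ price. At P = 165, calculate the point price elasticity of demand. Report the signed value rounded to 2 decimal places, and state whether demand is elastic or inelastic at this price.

dQ_d/dP = −284. At P = 165, Q_d = 69960 − 284(165) = 23100.
Ed = (dQ_d/dP)·(P/Q_d) = −284 × (165/23100) = -2.0285…
|Ed| = 2.03 > 1, so demand is elastic.

-2.03; elastic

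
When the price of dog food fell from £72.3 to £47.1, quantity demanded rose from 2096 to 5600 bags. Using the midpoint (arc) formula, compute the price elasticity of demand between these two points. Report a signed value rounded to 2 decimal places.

%ΔQ = (5600 − 2096) / [(2096 + 5600)/2] = 3504/3848 = 0.910602…
%ΔP = (47.1 − 72.3) / [(72.3 + 47.1)/2] = -25.2/59.7 = -0.422110…
Arc Ed = %ΔQ / %ΔP = (3504/3848) / (-25.2/59.7) = -2.1572…

-2.16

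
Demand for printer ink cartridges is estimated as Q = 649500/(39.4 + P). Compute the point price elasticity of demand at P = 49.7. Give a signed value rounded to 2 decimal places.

dQ/dP = −649500/(39.4 + P)² = -81.8133. At P = 49.7, Q = 7289.56.
Ed = (dQ/dP)·(P/Q) = (-81.8133) × (49.7/7289.56) = -0.5578…

-0.56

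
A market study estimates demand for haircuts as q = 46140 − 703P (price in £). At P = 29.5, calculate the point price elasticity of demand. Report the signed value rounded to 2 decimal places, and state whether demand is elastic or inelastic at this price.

-0.82; inelastic

dq/dP = −703. At P = 29.5, q = 46140 − 703(29.5) = 25401.5.
Ed = (dq/dP)·(P/q) = −703 × (29.5/25401.5) = -0.8164…
|Ed| = 0.82 < 1, so demand is inelastic.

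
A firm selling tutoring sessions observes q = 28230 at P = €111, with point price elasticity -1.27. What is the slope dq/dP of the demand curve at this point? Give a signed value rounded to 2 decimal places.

Ed = (dq/dP)·(P/q) ⇒ dq/dP = Ed·q/P = (-1.27)·28230/111 = -322.9918…

-322.99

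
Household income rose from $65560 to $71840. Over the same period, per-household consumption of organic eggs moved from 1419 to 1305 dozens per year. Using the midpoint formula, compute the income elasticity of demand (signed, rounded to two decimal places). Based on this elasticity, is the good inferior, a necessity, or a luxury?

-0.92; inferior

%ΔQ = (1305 − 1419)/[( 1419 + 1305)/2] = -114/1362 = -0.083700…
%ΔIncome = (71840 − 65560)/[( 65560 + 71840)/2] = 6280/68700 = 0.091411…
E_income = (-114/1362) / (6280/68700) = -0.9156…
E_income < 0 ⇒ inferior good.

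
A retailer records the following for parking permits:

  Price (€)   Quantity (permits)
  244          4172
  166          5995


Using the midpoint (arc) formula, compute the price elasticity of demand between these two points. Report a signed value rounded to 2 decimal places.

-0.94

%ΔQ = (5995 − 4172) / [(4172 + 5995)/2] = 1823/5083.5 = 0.358611…
%ΔP = (166 − 244) / [(244 + 166)/2] = -78/205 = -0.380487…
Arc Ed = %ΔQ / %ΔP = (1823/5083.5) / (-78/205) = -0.9425…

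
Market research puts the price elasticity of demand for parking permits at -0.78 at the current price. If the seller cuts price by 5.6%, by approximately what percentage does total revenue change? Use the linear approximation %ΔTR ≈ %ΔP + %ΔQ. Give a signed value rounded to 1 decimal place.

%ΔQ ≈ Ed × %ΔP = (-0.78) × (-5.6%) = +4.3680%
%ΔTR ≈ %ΔP + %ΔQ = (-5.6%) + (+4.3680%) = -1.2320%

-1.2%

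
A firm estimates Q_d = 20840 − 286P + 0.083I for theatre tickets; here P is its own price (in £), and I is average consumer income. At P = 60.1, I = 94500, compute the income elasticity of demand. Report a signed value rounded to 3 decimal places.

At the given values, Q_d = 20840 − 286(60.1) + 0.083(94500) = 11494.9.
∂Q_d/∂I = 0.083.
E = (0.083) × (94500/11494.9) = 0.68234…

0.682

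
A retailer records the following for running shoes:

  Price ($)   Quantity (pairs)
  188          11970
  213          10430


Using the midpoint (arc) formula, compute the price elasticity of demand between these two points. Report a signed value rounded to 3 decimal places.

%ΔQ = (10430 − 11970) / [(11970 + 10430)/2] = -1540/11200 = -0.1375
%ΔP = (213 − 188) / [(188 + 213)/2] = 25/200.5 = 0.124688…
Arc Ed = %ΔQ / %ΔP = (-1540/11200) / (25/200.5) = -1.10275

-1.103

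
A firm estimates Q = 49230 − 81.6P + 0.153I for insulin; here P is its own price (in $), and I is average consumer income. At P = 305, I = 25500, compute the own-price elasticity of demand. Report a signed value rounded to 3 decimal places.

At the given values, Q = 49230 − 81.6(305) + 0.153(25500) = 28243.5.
∂Q/∂P = −81.6.
E = (-81.6) × (305/28243.5) = -0.88119…

-0.881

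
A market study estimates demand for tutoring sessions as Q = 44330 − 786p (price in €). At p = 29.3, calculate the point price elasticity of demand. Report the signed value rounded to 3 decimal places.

-1.081

dQ/dp = −786. At p = 29.3, Q = 44330 − 786(29.3) = 21300.2.
Ed = (dQ/dp)·(p/Q) = −786 × (29.3/21300.2) = -1.08120…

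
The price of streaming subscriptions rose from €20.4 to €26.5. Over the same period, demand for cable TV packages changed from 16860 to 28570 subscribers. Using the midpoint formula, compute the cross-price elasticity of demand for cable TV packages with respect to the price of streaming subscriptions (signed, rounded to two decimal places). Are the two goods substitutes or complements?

1.98; substitutes

%ΔQ_{cable TV packages} = (28570 − 16860)/avg = 11710/22715 = 0.515518…
%ΔP_{streaming subscriptions} = (26.5 − 20.4)/avg = 6.1/23.45 = 0.260127…
E_cross = (11710/22715) / (6.1/23.45) = 1.9817…
E_cross > 0 ⇒ the goods are substitutes.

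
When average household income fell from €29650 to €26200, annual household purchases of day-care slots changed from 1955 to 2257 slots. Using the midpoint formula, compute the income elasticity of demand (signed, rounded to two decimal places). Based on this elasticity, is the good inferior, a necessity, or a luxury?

%ΔQ = (2257 − 1955)/[( 1955 + 2257)/2] = 302/2106 = 0.143399…
%ΔIncome = (26200 − 29650)/[( 29650 + 26200)/2] = -3450/27925 = -0.123545…
E_income = (302/2106) / (-3450/27925) = -1.1607…
E_income < 0 ⇒ inferior good.

-1.16; inferior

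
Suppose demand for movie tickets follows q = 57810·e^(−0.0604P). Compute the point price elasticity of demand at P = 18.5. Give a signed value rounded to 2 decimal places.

-1.12

dq/dP = −0.0604·q = -1142.24. At P = 18.5, q = 18911.3.
Ed = (dq/dP)·(P/q) = (-1142.24) × (18.5/18911.3) = -1.1174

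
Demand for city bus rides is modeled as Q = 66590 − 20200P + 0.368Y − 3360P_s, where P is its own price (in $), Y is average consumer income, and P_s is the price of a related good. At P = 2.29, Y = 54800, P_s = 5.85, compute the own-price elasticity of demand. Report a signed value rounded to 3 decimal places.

-2.219

At the given values, Q = 66590 − 20200(2.29) + 0.368(54800) − 3360(5.85) = 20842.4.
∂Q/∂P = −20200.
E = (-20200) × (2.29/20842.4) = -2.21941…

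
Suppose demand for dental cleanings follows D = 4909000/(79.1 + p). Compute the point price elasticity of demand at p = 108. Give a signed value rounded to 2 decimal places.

-0.58

dD/dp = −4909000/(79.1 + p)² = -140.231. At p = 108, D = 26237.3.
Ed = (dD/dp)·(p/D) = (-140.231) × (108/26237.3) = -0.5772…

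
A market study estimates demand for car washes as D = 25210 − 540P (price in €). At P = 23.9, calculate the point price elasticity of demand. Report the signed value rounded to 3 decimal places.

-1.049

dD/dP = −540. At P = 23.9, D = 25210 − 540(23.9) = 12304.
Ed = (dD/dP)·(P/D) = −540 × (23.9/12304) = -1.04892…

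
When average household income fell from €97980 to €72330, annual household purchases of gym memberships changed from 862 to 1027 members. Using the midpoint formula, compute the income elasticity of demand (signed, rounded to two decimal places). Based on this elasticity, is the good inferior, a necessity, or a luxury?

%ΔQ = (1027 − 862)/[( 862 + 1027)/2] = 165/944.5 = 0.174695…
%ΔIncome = (72330 − 97980)/[( 97980 + 72330)/2] = -25650/85155 = -0.301215…
E_income = (165/944.5) / (-25650/85155) = -0.5799…
E_income < 0 ⇒ inferior good.

-0.58; inferior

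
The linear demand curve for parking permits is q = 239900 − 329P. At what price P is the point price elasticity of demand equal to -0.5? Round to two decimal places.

Ed = −329P/(239900 − 329P). Set this equal to -0.5:
329P = 0.5·(239900 − 329P) ⇒ 329P(1 + 0.5) = 0.5·239900
P = 0.5·239900 / (329·1.5) = 243.0597…

243.06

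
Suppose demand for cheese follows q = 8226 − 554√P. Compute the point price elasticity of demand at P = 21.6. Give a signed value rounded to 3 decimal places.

dq/dP = −554/(2√P) = -59.6009. At P = 21.6, q = 5651.24.
Ed = (dq/dP)·(P/q) = (-59.6009) × (21.6/5651.24) = -0.22780…

-0.228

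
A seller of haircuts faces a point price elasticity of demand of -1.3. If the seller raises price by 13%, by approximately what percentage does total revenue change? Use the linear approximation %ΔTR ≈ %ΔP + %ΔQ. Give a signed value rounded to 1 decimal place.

-3.9%

%ΔQ ≈ Ed × %ΔP = (-1.3) × (+13%) = -16.9000%
%ΔTR ≈ %ΔP + %ΔQ = (+13%) + (-16.9000%) = -3.9000%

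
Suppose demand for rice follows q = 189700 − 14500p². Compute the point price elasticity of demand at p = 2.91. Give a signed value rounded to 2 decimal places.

dq/dp = −2·14500·p = -84390. At p = 2.91, q = 66912.55.
Ed = (dq/dp)·(p/q) = (-84390) × (2.91/66912.55) = -3.6700…

-3.67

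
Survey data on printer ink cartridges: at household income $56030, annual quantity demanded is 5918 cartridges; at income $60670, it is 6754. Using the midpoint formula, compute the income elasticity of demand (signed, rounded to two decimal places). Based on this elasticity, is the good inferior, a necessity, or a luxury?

%ΔQ = (6754 − 5918)/[( 5918 + 6754)/2] = 836/6336 = 0.131944…
%ΔIncome = (60670 − 56030)/[( 56030 + 60670)/2] = 4640/58350 = 0.079520…
E_income = (836/6336) / (4640/58350) = 1.6592…
E_income > 1 ⇒ normal good, luxury.

1.66; luxury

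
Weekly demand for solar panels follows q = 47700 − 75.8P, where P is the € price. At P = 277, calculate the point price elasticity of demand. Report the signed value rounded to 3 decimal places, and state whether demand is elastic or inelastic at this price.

dq/dP = −75.8. At P = 277, q = 47700 − 75.8(277) = 26703.4.
Ed = (dq/dP)·(P/q) = −75.8 × (277/26703.4) = -0.78628…
|Ed| = 0.786 < 1, so demand is inelastic.

-0.786; inelastic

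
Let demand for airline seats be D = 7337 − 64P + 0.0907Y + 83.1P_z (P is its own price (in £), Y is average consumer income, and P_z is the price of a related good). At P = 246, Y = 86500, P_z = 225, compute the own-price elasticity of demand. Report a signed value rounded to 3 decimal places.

At the given values, D = 7337 − 64(246) + 0.0907(86500) + 83.1(225) = 18136.05.
∂D/∂P = −64.
E = (-64) × (246/18136.05) = -0.86810…

-0.868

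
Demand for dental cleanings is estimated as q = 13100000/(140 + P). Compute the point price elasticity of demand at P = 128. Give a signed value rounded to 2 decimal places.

dq/dP = −13100000/(140 + P)² = -182.39. At P = 128, q = 48880.6.
Ed = (dq/dP)·(P/q) = (-182.39) × (128/48880.6) = -0.4776…

-0.48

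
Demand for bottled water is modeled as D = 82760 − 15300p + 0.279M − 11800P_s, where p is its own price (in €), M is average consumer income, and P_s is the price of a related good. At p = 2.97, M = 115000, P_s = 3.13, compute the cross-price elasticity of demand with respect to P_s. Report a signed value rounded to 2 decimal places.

-1.14

At the given values, D = 82760 − 15300(2.97) + 0.279(115000) − 11800(3.13) = 32470.
∂D/∂P_s = -11800.
E = (-11800) × (3.13/32470) = -1.1374…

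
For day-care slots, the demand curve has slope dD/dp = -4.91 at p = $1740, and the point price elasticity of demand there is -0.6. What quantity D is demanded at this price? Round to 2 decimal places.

14239.00

Ed = (dD/dp)·(p/D) ⇒ D = (dD/dp)·p/Ed = (-4.91)·1740/(-0.6) = 14239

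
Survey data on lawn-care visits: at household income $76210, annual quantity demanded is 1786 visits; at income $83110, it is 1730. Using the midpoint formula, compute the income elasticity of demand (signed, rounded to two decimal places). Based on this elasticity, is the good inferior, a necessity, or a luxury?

%ΔQ = (1730 − 1786)/[( 1786 + 1730)/2] = -56/1758 = -0.031854…
%ΔIncome = (83110 − 76210)/[( 76210 + 83110)/2] = 6900/79660 = 0.086618…
E_income = (-56/1758) / (6900/79660) = -0.3677…
E_income < 0 ⇒ inferior good.

-0.37; inferior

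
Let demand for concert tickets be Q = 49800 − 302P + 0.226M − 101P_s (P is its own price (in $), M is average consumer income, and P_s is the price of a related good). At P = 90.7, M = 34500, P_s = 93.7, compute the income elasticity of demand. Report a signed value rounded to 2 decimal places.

At the given values, Q = 49800 − 302(90.7) + 0.226(34500) − 101(93.7) = 20741.9.
∂Q/∂M = 0.226.
E = (0.226) × (34500/20741.9) = 0.3759…

0.38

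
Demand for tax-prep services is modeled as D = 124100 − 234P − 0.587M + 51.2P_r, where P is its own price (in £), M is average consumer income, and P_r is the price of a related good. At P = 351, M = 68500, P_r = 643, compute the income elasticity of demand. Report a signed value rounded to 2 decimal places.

At the given values, D = 124100 − 234(351) − 0.587(68500) + 51.2(643) = 34678.1.
∂D/∂M = -0.587.
E = (-0.587) × (68500/34678.1) = -1.1595…

-1.16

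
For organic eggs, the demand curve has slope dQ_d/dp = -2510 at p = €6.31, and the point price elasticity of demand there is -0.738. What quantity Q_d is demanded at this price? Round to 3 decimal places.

Ed = (dQ_d/dp)·(p/Q_d) ⇒ Q_d = (dQ_d/dp)·p/Ed = (-2510)·6.31/(-0.738) = 21460.84010…

21460.840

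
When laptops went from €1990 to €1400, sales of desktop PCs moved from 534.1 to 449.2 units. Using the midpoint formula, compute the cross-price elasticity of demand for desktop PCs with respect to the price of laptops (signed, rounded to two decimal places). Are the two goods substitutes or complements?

0.50; substitutes

%ΔQ_{desktop PCs} = (449.2 − 534.1)/avg = -84.9/491.65 = -0.172683…
%ΔP_{laptops} = (1400 − 1990)/avg = -590/1695 = -0.348082…
E_cross = (-84.9/491.65) / (-590/1695) = 0.4961…
E_cross > 0 ⇒ the goods are substitutes.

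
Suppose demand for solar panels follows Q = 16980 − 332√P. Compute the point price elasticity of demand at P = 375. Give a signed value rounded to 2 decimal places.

-0.30

dQ/dP = −332/(2√P) = -8.5722. At P = 375, Q = 10550.8.
Ed = (dQ/dP)·(P/Q) = (-8.5722) × (375/10550.8) = -0.3046…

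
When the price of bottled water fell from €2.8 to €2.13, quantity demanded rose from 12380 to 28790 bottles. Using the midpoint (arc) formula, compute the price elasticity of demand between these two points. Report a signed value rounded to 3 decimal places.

%ΔQ = (28790 − 12380) / [(12380 + 28790)/2] = 16410/20585 = 0.797182…
%ΔP = (2.13 − 2.8) / [(2.8 + 2.13)/2] = -0.67/2.465 = -0.271805…
Arc Ed = %ΔQ / %ΔP = (16410/20585) / (-0.67/2.465) = -2.93291…

-2.933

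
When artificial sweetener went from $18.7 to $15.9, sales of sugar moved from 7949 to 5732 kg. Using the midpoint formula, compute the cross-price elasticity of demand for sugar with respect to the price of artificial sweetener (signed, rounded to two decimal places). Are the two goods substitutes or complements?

2.00; substitutes

%ΔQ_{sugar} = (5732 − 7949)/avg = -2217/6840.5 = -0.324099…
%ΔP_{artificial sweetener} = (15.9 − 18.7)/avg = -2.8/17.3 = -0.161849…
E_cross = (-2217/6840.5) / (-2.8/17.3) = 2.0024…
E_cross > 0 ⇒ the goods are substitutes.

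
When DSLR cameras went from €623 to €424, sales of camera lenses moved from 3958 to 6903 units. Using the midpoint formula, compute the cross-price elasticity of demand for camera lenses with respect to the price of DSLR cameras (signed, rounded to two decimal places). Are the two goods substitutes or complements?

%ΔQ_{camera lenses} = (6903 − 3958)/avg = 2945/5430.5 = 0.542307…
%ΔP_{DSLR cameras} = (424 − 623)/avg = -199/523.5 = -0.380133…
E_cross = (2945/5430.5) / (-199/523.5) = -1.4266…
E_cross < 0 ⇒ the goods are complements.

-1.43; complements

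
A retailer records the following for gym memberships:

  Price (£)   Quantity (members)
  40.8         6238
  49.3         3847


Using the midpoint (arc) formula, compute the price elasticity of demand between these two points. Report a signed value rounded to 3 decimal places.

%ΔQ = (3847 − 6238) / [(6238 + 3847)/2] = -2391/5042.5 = -0.474169…
%ΔP = (49.3 − 40.8) / [(40.8 + 49.3)/2] = 8.5/45.05 = 0.188679…
Arc Ed = %ΔQ / %ΔP = (-2391/5042.5) / (8.5/45.05) = -2.51309…

-2.513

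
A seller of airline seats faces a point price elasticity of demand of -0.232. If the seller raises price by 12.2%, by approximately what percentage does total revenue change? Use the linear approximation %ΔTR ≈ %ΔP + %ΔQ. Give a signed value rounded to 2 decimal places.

%ΔQ ≈ Ed × %ΔP = (-0.232) × (+12.2%) = -2.8304%
%ΔTR ≈ %ΔP + %ΔQ = (+12.2%) + (-2.8304%) = +9.3696%

+9.37%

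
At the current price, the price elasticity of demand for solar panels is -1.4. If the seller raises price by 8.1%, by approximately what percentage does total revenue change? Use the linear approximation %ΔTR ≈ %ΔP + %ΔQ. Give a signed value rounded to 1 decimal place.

%ΔQ ≈ Ed × %ΔP = (-1.4) × (+8.1%) = -11.3400%
%ΔTR ≈ %ΔP + %ΔQ = (+8.1%) + (-11.3400%) = -3.2400%

-3.2%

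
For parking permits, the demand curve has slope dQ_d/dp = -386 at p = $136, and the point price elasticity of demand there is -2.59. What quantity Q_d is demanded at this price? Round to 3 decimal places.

20268.726

Ed = (dQ_d/dp)·(p/Q_d) ⇒ Q_d = (dQ_d/dp)·p/Ed = (-386)·136/(-2.59) = 20268.72586…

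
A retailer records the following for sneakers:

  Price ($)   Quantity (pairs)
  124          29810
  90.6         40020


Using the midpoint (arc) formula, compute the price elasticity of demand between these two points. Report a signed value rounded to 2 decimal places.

-0.94

%ΔQ = (40020 − 29810) / [(29810 + 40020)/2] = 10210/34915 = 0.292424…
%ΔP = (90.6 − 124) / [(124 + 90.6)/2] = -33.4/107.3 = -0.311276…
Arc Ed = %ΔQ / %ΔP = (10210/34915) / (-33.4/107.3) = -0.9394…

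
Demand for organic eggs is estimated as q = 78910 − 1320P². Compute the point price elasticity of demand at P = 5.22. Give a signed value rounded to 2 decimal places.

-1.68

dq/dP = −2·1320·P = -13780.8. At P = 5.22, q = 42942.112.
Ed = (dq/dP)·(P/q) = (-13780.8) × (5.22/42942.112) = -1.6751…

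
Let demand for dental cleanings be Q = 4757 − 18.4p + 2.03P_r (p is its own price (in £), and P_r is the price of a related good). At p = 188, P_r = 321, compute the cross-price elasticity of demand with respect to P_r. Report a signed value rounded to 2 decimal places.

0.33

At the given values, Q = 4757 − 18.4(188) + 2.03(321) = 1949.43.
∂Q/∂P_r = 2.03.
E = (2.03) × (321/1949.43) = 0.3342…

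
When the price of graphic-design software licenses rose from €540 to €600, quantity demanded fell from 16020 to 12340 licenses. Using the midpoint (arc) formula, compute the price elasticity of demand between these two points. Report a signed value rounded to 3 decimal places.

-2.465

%ΔQ = (12340 − 16020) / [(16020 + 12340)/2] = -3680/14180 = -0.259520…
%ΔP = (600 − 540) / [(540 + 600)/2] = 60/570 = 0.105263…
Arc Ed = %ΔQ / %ΔP = (-3680/14180) / (60/570) = -2.46544…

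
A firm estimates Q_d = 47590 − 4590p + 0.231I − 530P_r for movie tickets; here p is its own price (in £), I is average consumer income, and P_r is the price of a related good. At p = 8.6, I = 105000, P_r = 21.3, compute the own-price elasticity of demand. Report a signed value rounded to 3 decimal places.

At the given values, Q_d = 47590 − 4590(8.6) + 0.231(105000) − 530(21.3) = 21082.
∂Q_d/∂p = −4590.
E = (-4590) × (8.6/21082) = -1.87240…

-1.872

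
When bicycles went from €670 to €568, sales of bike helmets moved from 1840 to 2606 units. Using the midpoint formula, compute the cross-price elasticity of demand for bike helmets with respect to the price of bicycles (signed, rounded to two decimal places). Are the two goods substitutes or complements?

-2.09; complements

%ΔQ_{bike helmets} = (2606 − 1840)/avg = 766/2223 = 0.344579…
%ΔP_{bicycles} = (568 − 670)/avg = -102/619 = -0.164781…
E_cross = (766/2223) / (-102/619) = -2.0911…
E_cross < 0 ⇒ the goods are complements.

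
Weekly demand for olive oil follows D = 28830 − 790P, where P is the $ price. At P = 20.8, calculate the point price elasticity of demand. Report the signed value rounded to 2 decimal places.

dD/dP = −790. At P = 20.8, D = 28830 − 790(20.8) = 12398.
Ed = (dD/dP)·(P/D) = −790 × (20.8/12398) = -1.3253…

-1.33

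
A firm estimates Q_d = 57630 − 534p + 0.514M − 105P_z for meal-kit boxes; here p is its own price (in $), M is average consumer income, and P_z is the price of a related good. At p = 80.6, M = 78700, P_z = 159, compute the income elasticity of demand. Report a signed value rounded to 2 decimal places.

At the given values, Q_d = 57630 − 534(80.6) + 0.514(78700) − 105(159) = 38346.4.
∂Q_d/∂M = 0.514.
E = (0.514) × (78700/38346.4) = 1.0549…

1.05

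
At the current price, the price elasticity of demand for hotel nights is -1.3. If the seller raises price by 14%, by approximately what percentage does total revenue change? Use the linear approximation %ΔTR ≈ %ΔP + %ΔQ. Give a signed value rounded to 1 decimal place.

%ΔQ ≈ Ed × %ΔP = (-1.3) × (+14%) = -18.2000%
%ΔTR ≈ %ΔP + %ΔQ = (+14%) + (-18.2000%) = -4.2000%

-4.2%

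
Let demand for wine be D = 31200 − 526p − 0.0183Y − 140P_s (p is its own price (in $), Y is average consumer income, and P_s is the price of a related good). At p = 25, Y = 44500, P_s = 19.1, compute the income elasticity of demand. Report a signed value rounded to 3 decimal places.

-0.056

At the given values, D = 31200 − 526(25) − 0.0183(44500) − 140(19.1) = 14561.65.
∂D/∂Y = -0.0183.
E = (-0.0183) × (44500/14561.65) = -0.05592…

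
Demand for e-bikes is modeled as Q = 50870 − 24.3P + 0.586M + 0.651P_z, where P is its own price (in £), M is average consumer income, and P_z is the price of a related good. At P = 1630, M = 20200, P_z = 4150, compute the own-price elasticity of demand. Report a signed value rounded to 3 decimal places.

-1.535

At the given values, Q = 50870 − 24.3(1630) + 0.586(20200) + 0.651(4150) = 25799.85.
∂Q/∂P = −24.3.
E = (-24.3) × (1630/25799.85) = -1.53524…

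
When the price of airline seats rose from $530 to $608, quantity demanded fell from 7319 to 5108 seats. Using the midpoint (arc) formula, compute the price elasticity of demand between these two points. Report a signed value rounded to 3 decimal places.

-2.596

%ΔQ = (5108 − 7319) / [(7319 + 5108)/2] = -2211/6213.5 = -0.355838…
%ΔP = (608 − 530) / [(530 + 608)/2] = 78/569 = 0.137082…
Arc Ed = %ΔQ / %ΔP = (-2211/6213.5) / (78/569) = -2.59579…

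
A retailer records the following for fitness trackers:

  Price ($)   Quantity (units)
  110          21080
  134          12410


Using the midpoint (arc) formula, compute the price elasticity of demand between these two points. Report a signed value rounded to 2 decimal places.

-2.63

%ΔQ = (12410 − 21080) / [(21080 + 12410)/2] = -8670/16745 = -0.517766…
%ΔP = (134 − 110) / [(110 + 134)/2] = 24/122 = 0.196721…
Arc Ed = %ΔQ / %ΔP = (-8670/16745) / (24/122) = -2.6319…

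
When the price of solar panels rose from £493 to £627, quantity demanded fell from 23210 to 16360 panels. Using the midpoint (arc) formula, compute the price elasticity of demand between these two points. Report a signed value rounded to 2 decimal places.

-1.45

%ΔQ = (16360 − 23210) / [(23210 + 16360)/2] = -6850/19785 = -0.346221…
%ΔP = (627 − 493) / [(493 + 627)/2] = 134/560 = 0.239285…
Arc Ed = %ΔQ / %ΔP = (-6850/19785) / (134/560) = -1.4468…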